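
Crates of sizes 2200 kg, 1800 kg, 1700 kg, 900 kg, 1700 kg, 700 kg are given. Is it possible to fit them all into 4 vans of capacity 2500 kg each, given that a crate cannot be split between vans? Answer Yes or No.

No

Total = 9000 kg; ⌈9000/2500⌉ = 4.
The bound of 4 does not rule out 4, but exhaustive search shows no assignment into 4 vans of capacity 2500 kg exists — the minimum is 5.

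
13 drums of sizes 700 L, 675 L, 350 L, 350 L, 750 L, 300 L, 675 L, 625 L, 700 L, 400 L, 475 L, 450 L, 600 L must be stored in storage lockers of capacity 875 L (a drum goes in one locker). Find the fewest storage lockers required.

10

Total = 750 + 700 + 700 + 675 + 675 + 625 + 600 + 475 + 450 + 400 + 350 + 350 + 300 = 7050 L.
Lower bound: ⌈7050/875⌉ = 9 storage lockers.
A packing using 10 storage lockers:
  locker 1: 750 = 750
  locker 2: 700 = 700
  locker 3: 700 = 700
  locker 4: 675 = 675
  locker 5: 675 = 675
  locker 6: 625 = 625
  locker 7: 600 = 600
  locker 8: 475 + 400 = 875
  locker 9: 450 + 350 = 800
  locker 10: 350 + 300 = 650
No arrangement into 9 storage lockers stays within capacity, so 10 is optimal.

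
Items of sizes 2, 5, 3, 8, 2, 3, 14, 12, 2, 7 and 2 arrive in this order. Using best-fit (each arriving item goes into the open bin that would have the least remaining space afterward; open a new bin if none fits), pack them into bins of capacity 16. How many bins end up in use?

4

  2 → bin 1 (new)  [load 2/16]
  5 → bin 1  [load 7/16]
  3 → bin 1  [load 10/16]
  8 → bin 2 (new)  [load 8/16]
  2 → bin 1  [load 12/16]
  3 → bin 1  [load 15/16]
  14 → bin 3 (new)  [load 14/16]
  12 → bin 4 (new)  [load 12/16]
  2 → bin 3  [load 16/16]
  7 → bin 2  [load 15/16]
  2 → bin 4  [load 14/16]
4 bins opened.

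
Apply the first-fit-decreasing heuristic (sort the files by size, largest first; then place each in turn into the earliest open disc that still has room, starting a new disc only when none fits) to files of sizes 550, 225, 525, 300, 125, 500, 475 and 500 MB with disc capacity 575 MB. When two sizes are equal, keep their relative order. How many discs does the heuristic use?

Sorted descending: 550, 525, 500, 500, 475, 300, 225, 125.
  550 → disc 1 (new)  [load 550/575]
  525 → disc 2 (new)  [load 525/575]
  500 → disc 3 (new)  [load 500/575]
  500 → disc 4 (new)  [load 500/575]
  475 → disc 5 (new)  [load 475/575]
  300 → disc 6 (new)  [load 300/575]
  225 → disc 6  [load 525/575]
  125 → disc 7 (new)  [load 125/575]
7 discs opened.

7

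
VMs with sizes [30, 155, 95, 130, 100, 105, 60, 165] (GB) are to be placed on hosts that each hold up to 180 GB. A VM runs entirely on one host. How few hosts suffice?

Total = 165 + 155 + 130 + 105 + 100 + 95 + 60 + 30 = 840 GB.
Lower bound: ⌈840/180⌉ = 5 hosts.
Also, 6 VMs each exceed 90 GB, and no two of those can share a host, so at least 6 hosts are needed.
A packing using 6 hosts:
  host 1: 165 = 165
  host 2: 155 = 155
  host 3: 130 + 30 = 160
  host 4: 105 + 60 = 165
  host 5: 100 = 100
  host 6: 95 = 95
This matches the lower bound, so 6 is optimal.

6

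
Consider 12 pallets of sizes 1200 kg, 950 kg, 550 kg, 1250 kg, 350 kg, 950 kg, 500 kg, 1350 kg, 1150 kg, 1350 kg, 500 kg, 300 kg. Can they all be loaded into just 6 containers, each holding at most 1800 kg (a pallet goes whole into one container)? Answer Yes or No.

No

Total = 10400 kg; ⌈10400/1800⌉ = 6.
7 pallets each exceed half the capacity and cannot share a container, forcing at least 7 containers.
At least 7 containers are required, but only 6 are allowed.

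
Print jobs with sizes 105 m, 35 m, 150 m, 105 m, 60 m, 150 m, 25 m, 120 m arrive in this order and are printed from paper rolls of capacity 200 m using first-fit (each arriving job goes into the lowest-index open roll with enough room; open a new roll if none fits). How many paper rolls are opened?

  105 → roll 1 (new)  [load 105/200]
  35 → roll 1  [load 140/200]
  150 → roll 2 (new)  [load 150/200]
  105 → roll 3 (new)  [load 105/200]
  60 → roll 1  [load 200/200]
  150 → roll 4 (new)  [load 150/200]
  25 → roll 2  [load 175/200]
  120 → roll 5 (new)  [load 120/200]
5 paper rolls opened.

5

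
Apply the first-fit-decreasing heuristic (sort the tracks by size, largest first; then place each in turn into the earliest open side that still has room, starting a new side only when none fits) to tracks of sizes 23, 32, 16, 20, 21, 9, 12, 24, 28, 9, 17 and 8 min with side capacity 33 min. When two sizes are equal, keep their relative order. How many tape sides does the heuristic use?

Sorted descending: 32, 28, 24, 23, 21, 20, 17, 16, 12, 9, 9, 8.
  32 → side 1 (new)  [load 32/33]
  28 → side 2 (new)  [load 28/33]
  24 → side 3 (new)  [load 24/33]
  23 → side 4 (new)  [load 23/33]
  21 → side 5 (new)  [load 21/33]
  20 → side 6 (new)  [load 20/33]
  17 → side 7 (new)  [load 17/33]
  16 → side 7  [load 33/33]
  12 → side 5  [load 33/33]
  9 → side 3  [load 33/33]
  9 → side 4  [load 32/33]
  8 → side 6  [load 28/33]
7 tape sides opened.

7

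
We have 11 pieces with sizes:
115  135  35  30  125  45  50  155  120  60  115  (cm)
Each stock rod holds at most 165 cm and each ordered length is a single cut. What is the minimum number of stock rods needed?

7

Total = 155 + 135 + 125 + 120 + 115 + 115 + 60 + 50 + 45 + 35 + 30 = 985 cm.
Lower bound: ⌈985/165⌉ = 6 stock rods.
A packing using 7 stock rods:
  stock rod 1: 155 = 155
  stock rod 2: 135 + 30 = 165
  stock rod 3: 125 + 35 = 160
  stock rod 4: 120 + 45 = 165
  stock rod 5: 115 + 50 = 165
  stock rod 6: 115 = 115
  stock rod 7: 60 = 60
No arrangement into 6 stock rods stays within capacity, so 7 is optimal.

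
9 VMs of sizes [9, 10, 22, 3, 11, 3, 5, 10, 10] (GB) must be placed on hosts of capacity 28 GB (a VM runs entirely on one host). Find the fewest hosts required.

4

Total = 22 + 11 + 10 + 10 + 10 + 9 + 5 + 3 + 3 = 83 GB.
Lower bound: ⌈83/28⌉ = 3 hosts.
A packing using 4 hosts:
  host 1: 22 + 5 = 27
  host 2: 11 + 10 + 3 + 3 = 27
  host 3: 10 + 10 = 20
  host 4: 9 = 9
No arrangement into 3 hosts stays within capacity, so 4 is optimal.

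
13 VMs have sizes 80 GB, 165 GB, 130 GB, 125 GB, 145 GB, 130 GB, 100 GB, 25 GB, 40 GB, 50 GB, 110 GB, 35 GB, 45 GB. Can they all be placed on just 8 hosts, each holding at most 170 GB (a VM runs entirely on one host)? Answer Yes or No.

A valid assignment using 8 hosts:
  host 1: 165 = 165
  host 2: 145 + 25 = 170
  host 3: 130 + 40 = 170
  host 4: 130 + 35 = 165
  host 5: 125 + 45 = 170
  host 6: 110 + 50 = 160
  host 7: 100 = 100
  host 8: 80 = 80
Every load is within 170 GB, so 8 hosts suffice.

Yes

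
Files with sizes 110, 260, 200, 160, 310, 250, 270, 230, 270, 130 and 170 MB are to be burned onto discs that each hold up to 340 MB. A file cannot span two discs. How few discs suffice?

Total = 310 + 270 + 270 + 260 + 250 + 230 + 200 + 170 + 160 + 130 + 110 = 2360 MB.
Lower bound: ⌈2360/340⌉ = 7 discs.
A packing using 8 discs:
  disc 1: 310 = 310
  disc 2: 270 = 270
  disc 3: 270 = 270
  disc 4: 260 = 260
  disc 5: 250 = 250
  disc 6: 230 + 110 = 340
  disc 7: 200 + 130 = 330
  disc 8: 170 + 160 = 330
No arrangement into 7 discs stays within capacity, so 8 is optimal.

8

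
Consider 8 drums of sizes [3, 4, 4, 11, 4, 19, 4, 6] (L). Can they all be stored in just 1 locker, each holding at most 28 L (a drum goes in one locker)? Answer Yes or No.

Total = 55 L; ⌈55/28⌉ = 2.
At least 2 storage lockers are required, but only 1 is allowed.

No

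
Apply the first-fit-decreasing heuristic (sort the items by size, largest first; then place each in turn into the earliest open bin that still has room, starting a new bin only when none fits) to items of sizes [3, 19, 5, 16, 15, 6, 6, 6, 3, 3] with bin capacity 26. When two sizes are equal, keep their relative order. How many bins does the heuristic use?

Sorted descending: 19, 16, 15, 6, 6, 6, 5, 3, 3, 3.
  19 → bin 1 (new)  [load 19/26]
  16 → bin 2 (new)  [load 16/26]
  15 → bin 3 (new)  [load 15/26]
  6 → bin 1  [load 25/26]
  6 → bin 2  [load 22/26]
  6 → bin 3  [load 21/26]
  5 → bin 3  [load 26/26]
  3 → bin 2  [load 25/26]
  3 → bin 4 (new)  [load 3/26]
  3 → bin 4  [load 6/26]
4 bins opened.

4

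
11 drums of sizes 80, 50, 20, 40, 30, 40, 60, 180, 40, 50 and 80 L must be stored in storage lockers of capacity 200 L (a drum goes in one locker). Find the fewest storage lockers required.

4

Total = 180 + 80 + 80 + 60 + 50 + 50 + 40 + 40 + 40 + 30 + 20 = 670 L.
Lower bound: ⌈670/200⌉ = 4 storage lockers.
A packing using 4 storage lockers:
  locker 1: 180 + 20 = 200
  locker 2: 80 + 80 + 40 = 200
  locker 3: 60 + 50 + 50 + 40 = 200
  locker 4: 40 + 30 = 70
This matches the lower bound, so 4 is optimal.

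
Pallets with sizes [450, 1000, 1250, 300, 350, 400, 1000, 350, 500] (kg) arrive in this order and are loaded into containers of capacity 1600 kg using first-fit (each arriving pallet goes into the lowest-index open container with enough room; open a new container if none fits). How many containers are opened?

  450 → container 1 (new)  [load 450/1600]
  1000 → container 1  [load 1450/1600]
  1250 → container 2 (new)  [load 1250/1600]
  300 → container 2  [load 1550/1600]
  350 → container 3 (new)  [load 350/1600]
  400 → container 3  [load 750/1600]
  1000 → container 4 (new)  [load 1000/1600]
  350 → container 3  [load 1100/1600]
  500 → container 3  [load 1600/1600]
4 containers opened.

4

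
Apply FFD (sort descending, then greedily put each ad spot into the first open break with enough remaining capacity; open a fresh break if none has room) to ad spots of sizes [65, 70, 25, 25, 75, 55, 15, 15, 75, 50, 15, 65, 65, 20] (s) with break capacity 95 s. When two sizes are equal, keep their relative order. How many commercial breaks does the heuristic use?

8

Sorted descending: 75, 75, 70, 65, 65, 65, 55, 50, 25, 25, 20, 15, 15, 15.
  75 → break 1 (new)  [load 75/95]
  75 → break 2 (new)  [load 75/95]
  70 → break 3 (new)  [load 70/95]
  65 → break 4 (new)  [load 65/95]
  65 → break 5 (new)  [load 65/95]
  65 → break 6 (new)  [load 65/95]
  55 → break 7 (new)  [load 55/95]
  50 → break 8 (new)  [load 50/95]
  25 → break 3  [load 95/95]
  25 → break 4  [load 90/95]
  20 → break 1  [load 95/95]
  15 → break 2  [load 90/95]
  15 → break 5  [load 80/95]
  15 → break 5  [load 95/95]
8 commercial breaks opened.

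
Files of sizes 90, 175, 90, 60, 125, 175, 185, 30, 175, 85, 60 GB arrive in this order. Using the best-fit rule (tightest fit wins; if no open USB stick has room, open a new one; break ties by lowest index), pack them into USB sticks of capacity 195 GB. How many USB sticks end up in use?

  90 → USB stick 1 (new)  [load 90/195]
  175 → USB stick 2 (new)  [load 175/195]
  90 → USB stick 1  [load 180/195]
  60 → USB stick 3 (new)  [load 60/195]
  125 → USB stick 3  [load 185/195]
  175 → USB stick 4 (new)  [load 175/195]
  185 → USB stick 5 (new)  [load 185/195]
  30 → USB stick 6 (new)  [load 30/195]
  175 → USB stick 7 (new)  [load 175/195]
  85 → USB stick 6  [load 115/195]
  60 → USB stick 6  [load 175/195]
7 USB sticks opened.

7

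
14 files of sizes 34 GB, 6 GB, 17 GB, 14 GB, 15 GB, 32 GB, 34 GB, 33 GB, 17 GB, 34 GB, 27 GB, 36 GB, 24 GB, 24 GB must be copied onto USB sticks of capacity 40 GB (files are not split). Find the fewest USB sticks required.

Total = 36 + 34 + 34 + 34 + 33 + 32 + 27 + 24 + 24 + 17 + 17 + 15 + 14 + 6 = 347 GB.
Lower bound: ⌈347/40⌉ = 9 USB sticks.
A packing using 10 USB sticks:
  USB stick 1: 36 = 36
  USB stick 2: 34 + 6 = 40
  USB stick 3: 34 = 34
  USB stick 4: 34 = 34
  USB stick 5: 33 = 33
  USB stick 6: 32 = 32
  USB stick 7: 27 = 27
  USB stick 8: 24 + 15 = 39
  USB stick 9: 24 + 14 = 38
  USB stick 10: 17 + 17 = 34
No arrangement into 9 USB sticks stays within capacity, so 10 is optimal.

10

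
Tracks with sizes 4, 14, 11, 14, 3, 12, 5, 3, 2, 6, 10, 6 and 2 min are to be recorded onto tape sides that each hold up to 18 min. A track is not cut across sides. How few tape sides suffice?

Total = 14 + 14 + 12 + 11 + 10 + 6 + 6 + 5 + 4 + 3 + 3 + 2 + 2 = 92 min.
Lower bound: ⌈92/18⌉ = 6 tape sides.
A packing using 6 tape sides:
  side 1: 14 + 4 = 18
  side 2: 14 + 3 = 17
  side 3: 12 + 6 = 18
  side 4: 11 + 6 = 17
  side 5: 10 + 5 + 3 = 18
  side 6: 2 + 2 = 4
This matches the lower bound, so 6 is optimal.

6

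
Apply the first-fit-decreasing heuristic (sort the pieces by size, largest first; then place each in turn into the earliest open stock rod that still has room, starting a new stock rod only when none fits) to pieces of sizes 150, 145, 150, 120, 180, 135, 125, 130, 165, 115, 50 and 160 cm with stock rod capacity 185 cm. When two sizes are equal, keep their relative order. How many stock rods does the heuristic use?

Sorted descending: 180, 165, 160, 150, 150, 145, 135, 130, 125, 120, 115, 50.
  180 → stock rod 1 (new)  [load 180/185]
  165 → stock rod 2 (new)  [load 165/185]
  160 → stock rod 3 (new)  [load 160/185]
  150 → stock rod 4 (new)  [load 150/185]
  150 → stock rod 5 (new)  [load 150/185]
  145 → stock rod 6 (new)  [load 145/185]
  135 → stock rod 7 (new)  [load 135/185]
  130 → stock rod 8 (new)  [load 130/185]
  125 → stock rod 9 (new)  [load 125/185]
  120 → stock rod 10 (new)  [load 120/185]
  115 → stock rod 11 (new)  [load 115/185]
  50 → stock rod 7  [load 185/185]
11 stock rods opened.

11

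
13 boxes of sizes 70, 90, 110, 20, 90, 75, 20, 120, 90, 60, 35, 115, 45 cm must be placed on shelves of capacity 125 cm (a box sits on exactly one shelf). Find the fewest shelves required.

9

Total = 120 + 115 + 110 + 90 + 90 + 90 + 75 + 70 + 60 + 45 + 35 + 20 + 20 = 940 cm.
Lower bound: ⌈940/125⌉ = 8 shelves.
A packing using 9 shelves:
  shelf 1: 120 = 120
  shelf 2: 115 = 115
  shelf 3: 110 = 110
  shelf 4: 90 + 35 = 125
  shelf 5: 90 + 20 = 110
  shelf 6: 90 + 20 = 110
  shelf 7: 75 + 45 = 120
  shelf 8: 70 = 70
  shelf 9: 60 = 60
No arrangement into 8 shelves stays within capacity, so 9 is optimal.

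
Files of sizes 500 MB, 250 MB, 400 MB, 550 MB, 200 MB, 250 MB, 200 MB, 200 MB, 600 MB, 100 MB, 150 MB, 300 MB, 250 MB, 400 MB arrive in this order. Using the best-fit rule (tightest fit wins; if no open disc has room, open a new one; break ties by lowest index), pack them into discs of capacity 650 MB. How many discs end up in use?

  500 → disc 1 (new)  [load 500/650]
  250 → disc 2 (new)  [load 250/650]
  400 → disc 2  [load 650/650]
  550 → disc 3 (new)  [load 550/650]
  200 → disc 4 (new)  [load 200/650]
  250 → disc 4  [load 450/650]
  200 → disc 4  [load 650/650]
  200 → disc 5 (new)  [load 200/650]
  600 → disc 6 (new)  [load 600/650]
  100 → disc 3  [load 650/650]
  150 → disc 1  [load 650/650]
  300 → disc 5  [load 500/650]
  250 → disc 7 (new)  [load 250/650]
  400 → disc 7  [load 650/650]
7 discs opened.

7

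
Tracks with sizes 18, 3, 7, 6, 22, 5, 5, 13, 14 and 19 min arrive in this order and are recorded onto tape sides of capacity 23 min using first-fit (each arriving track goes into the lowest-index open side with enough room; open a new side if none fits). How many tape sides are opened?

  18 → side 1 (new)  [load 18/23]
  3 → side 1  [load 21/23]
  7 → side 2 (new)  [load 7/23]
  6 → side 2  [load 13/23]
  22 → side 3 (new)  [load 22/23]
  5 → side 2  [load 18/23]
  5 → side 2  [load 23/23]
  13 → side 4 (new)  [load 13/23]
  14 → side 5 (new)  [load 14/23]
  19 → side 6 (new)  [load 19/23]
6 tape sides opened.

6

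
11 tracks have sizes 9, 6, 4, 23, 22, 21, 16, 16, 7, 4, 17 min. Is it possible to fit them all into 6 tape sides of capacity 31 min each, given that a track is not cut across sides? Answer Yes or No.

A valid assignment using 6 tape sides:
  side 1: 23 + 7 = 30
  side 2: 22 + 9 = 31
  side 3: 21 + 6 + 4 = 31
  side 4: 17 + 4 = 21
  side 5: 16 = 16
  side 6: 16 = 16
Every load is within 31 min, so 6 tape sides suffice.

Yes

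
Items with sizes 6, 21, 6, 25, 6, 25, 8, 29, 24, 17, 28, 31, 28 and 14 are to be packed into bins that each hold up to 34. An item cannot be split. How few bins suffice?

Total = 31 + 29 + 28 + 28 + 25 + 25 + 24 + 21 + 17 + 14 + 8 + 6 + 6 + 6 = 268.
Lower bound: ⌈268/34⌉ = 8 bins.
A packing using 9 bins:
  bin 1: 31 = 31
  bin 2: 29 = 29
  bin 3: 28 + 6 = 34
  bin 4: 28 + 6 = 34
  bin 5: 25 + 8 = 33
  bin 6: 25 + 6 = 31
  bin 7: 24 = 24
  bin 8: 21 = 21
  bin 9: 17 + 14 = 31
No arrangement into 8 bins stays within capacity, so 9 is optimal.

9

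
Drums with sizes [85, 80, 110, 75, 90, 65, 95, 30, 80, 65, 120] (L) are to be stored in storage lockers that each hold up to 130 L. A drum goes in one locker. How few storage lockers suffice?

Total = 120 + 110 + 95 + 90 + 85 + 80 + 80 + 75 + 65 + 65 + 30 = 895 L.
Lower bound: ⌈895/130⌉ = 7 storage lockers.
Also, 8 drums each exceed 65 L, and no two of those can share a locker, so at least 8 storage lockers are needed.
A packing using 9 storage lockers:
  locker 1: 120 = 120
  locker 2: 110 = 110
  locker 3: 95 + 30 = 125
  locker 4: 90 = 90
  locker 5: 85 = 85
  locker 6: 80 = 80
  locker 7: 80 = 80
  locker 8: 75 = 75
  locker 9: 65 + 65 = 130
No arrangement into 8 storage lockers stays within capacity, so 9 is optimal.

9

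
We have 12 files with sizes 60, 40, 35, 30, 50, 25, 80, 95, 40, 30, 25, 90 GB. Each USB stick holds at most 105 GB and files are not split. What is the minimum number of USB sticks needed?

Total = 95 + 90 + 80 + 60 + 50 + 40 + 40 + 35 + 30 + 30 + 25 + 25 = 600 GB.
Lower bound: ⌈600/105⌉ = 6 USB sticks.
A packing using 6 USB sticks:
  USB stick 1: 95 = 95
  USB stick 2: 90 = 90
  USB stick 3: 80 + 25 = 105
  USB stick 4: 60 + 40 = 100
  USB stick 5: 50 + 30 + 25 = 105
  USB stick 6: 40 + 35 + 30 = 105
This matches the lower bound, so 6 is optimal.

6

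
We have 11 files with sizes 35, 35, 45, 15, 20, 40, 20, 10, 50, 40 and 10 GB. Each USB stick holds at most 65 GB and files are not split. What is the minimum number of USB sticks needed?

6

Total = 50 + 45 + 40 + 40 + 35 + 35 + 20 + 20 + 15 + 10 + 10 = 320 GB.
Lower bound: ⌈320/65⌉ = 5 USB sticks.
Also, 6 files each exceed 65/2 GB, and no two of those can share a USB stick, so at least 6 USB sticks are needed.
A packing using 6 USB sticks:
  USB stick 1: 50 + 15 = 65
  USB stick 2: 45 + 20 = 65
  USB stick 3: 40 + 20 = 60
  USB stick 4: 40 + 10 + 10 = 60
  USB stick 5: 35 = 35
  USB stick 6: 35 = 35
This matches the lower bound, so 6 is optimal.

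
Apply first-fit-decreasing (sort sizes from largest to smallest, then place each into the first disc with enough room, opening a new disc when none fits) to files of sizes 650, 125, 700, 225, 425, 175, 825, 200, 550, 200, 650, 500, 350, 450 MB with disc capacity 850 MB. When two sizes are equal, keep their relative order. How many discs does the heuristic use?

Sorted descending: 825, 700, 650, 650, 550, 500, 450, 425, 350, 225, 200, 200, 175, 125.
  825 → disc 1 (new)  [load 825/850]
  700 → disc 2 (new)  [load 700/850]
  650 → disc 3 (new)  [load 650/850]
  650 → disc 4 (new)  [load 650/850]
  550 → disc 5 (new)  [load 550/850]
  500 → disc 6 (new)  [load 500/850]
  450 → disc 7 (new)  [load 450/850]
  425 → disc 8 (new)  [load 425/850]
  350 → disc 6  [load 850/850]
  225 → disc 5  [load 775/850]
  200 → disc 3  [load 850/850]
  200 → disc 4  [load 850/850]
  175 → disc 7  [load 625/850]
  125 → disc 2  [load 825/850]
8 discs opened.

8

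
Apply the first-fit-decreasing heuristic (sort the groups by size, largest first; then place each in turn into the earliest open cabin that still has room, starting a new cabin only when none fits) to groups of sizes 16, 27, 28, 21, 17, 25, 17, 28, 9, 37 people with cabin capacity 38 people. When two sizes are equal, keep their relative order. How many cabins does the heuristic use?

Sorted descending: 37, 28, 28, 27, 25, 21, 17, 17, 16, 9.
  37 → cabin 1 (new)  [load 37/38]
  28 → cabin 2 (new)  [load 28/38]
  28 → cabin 3 (new)  [load 28/38]
  27 → cabin 4 (new)  [load 27/38]
  25 → cabin 5 (new)  [load 25/38]
  21 → cabin 6 (new)  [load 21/38]
  17 → cabin 6  [load 38/38]
  17 → cabin 7 (new)  [load 17/38]
  16 → cabin 7  [load 33/38]
  9 → cabin 2  [load 37/38]
7 cabins opened.

7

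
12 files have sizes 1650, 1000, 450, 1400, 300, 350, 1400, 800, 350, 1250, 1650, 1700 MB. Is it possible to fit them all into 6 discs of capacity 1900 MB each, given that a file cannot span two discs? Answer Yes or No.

Total = 12300 MB; ⌈12300/1900⌉ = 7.
At least 7 discs are required, but only 6 are allowed.

No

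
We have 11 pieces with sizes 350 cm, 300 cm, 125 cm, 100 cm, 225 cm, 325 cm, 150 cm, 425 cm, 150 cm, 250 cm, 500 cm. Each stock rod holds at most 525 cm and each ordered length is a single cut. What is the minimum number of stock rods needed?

Total = 500 + 425 + 350 + 325 + 300 + 250 + 225 + 150 + 150 + 125 + 100 = 2900 cm.
Lower bound: ⌈2900/525⌉ = 6 stock rods.
A packing using 6 stock rods:
  stock rod 1: 500 = 500
  stock rod 2: 425 + 100 = 525
  stock rod 3: 350 + 150 = 500
  stock rod 4: 325 + 150 = 475
  stock rod 5: 300 + 225 = 525
  stock rod 6: 250 + 125 = 375
This matches the lower bound, so 6 is optimal.

6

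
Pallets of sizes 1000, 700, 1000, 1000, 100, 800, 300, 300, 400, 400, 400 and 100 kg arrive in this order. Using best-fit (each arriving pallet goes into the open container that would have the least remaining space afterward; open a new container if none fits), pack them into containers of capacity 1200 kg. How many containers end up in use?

  1000 → container 1 (new)  [load 1000/1200]
  700 → container 2 (new)  [load 700/1200]
  1000 → container 3 (new)  [load 1000/1200]
  1000 → container 4 (new)  [load 1000/1200]
  100 → container 1  [load 1100/1200]
  800 → container 5 (new)  [load 800/1200]
  300 → container 5  [load 1100/1200]
  300 → container 2  [load 1000/1200]
  400 → container 6 (new)  [load 400/1200]
  400 → container 6  [load 800/1200]
  400 → container 6  [load 1200/1200]
  100 → container 1  [load 1200/1200]
6 containers opened.

6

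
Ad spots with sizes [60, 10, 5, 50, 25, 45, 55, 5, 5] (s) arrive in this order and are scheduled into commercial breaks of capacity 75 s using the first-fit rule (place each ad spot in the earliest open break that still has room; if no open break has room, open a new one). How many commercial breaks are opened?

  60 → break 1 (new)  [load 60/75]
  10 → break 1  [load 70/75]
  5 → break 1  [load 75/75]
  50 → break 2 (new)  [load 50/75]
  25 → break 2  [load 75/75]
  45 → break 3 (new)  [load 45/75]
  55 → break 4 (new)  [load 55/75]
  5 → break 3  [load 50/75]
  5 → break 3  [load 55/75]
4 commercial breaks opened.

4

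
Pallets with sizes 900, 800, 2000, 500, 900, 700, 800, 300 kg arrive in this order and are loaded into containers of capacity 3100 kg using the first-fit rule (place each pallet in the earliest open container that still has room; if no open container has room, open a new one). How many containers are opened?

3

  900 → container 1 (new)  [load 900/3100]
  800 → container 1  [load 1700/3100]
  2000 → container 2 (new)  [load 2000/3100]
  500 → container 1  [load 2200/3100]
  900 → container 1  [load 3100/3100]
  700 → container 2  [load 2700/3100]
  800 → container 3 (new)  [load 800/3100]
  300 → container 2  [load 3000/3100]
3 containers opened.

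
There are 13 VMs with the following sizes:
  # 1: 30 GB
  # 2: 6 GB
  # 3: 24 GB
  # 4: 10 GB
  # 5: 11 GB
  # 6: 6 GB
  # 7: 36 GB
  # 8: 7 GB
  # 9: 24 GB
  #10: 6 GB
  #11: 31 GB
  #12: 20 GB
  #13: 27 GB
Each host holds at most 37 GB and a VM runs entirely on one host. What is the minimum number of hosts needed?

Total = 36 + 31 + 30 + 27 + 24 + 24 + 20 + 11 + 10 + 7 + 6 + 6 + 6 = 238 GB.
Lower bound: ⌈238/37⌉ = 7 hosts.
A packing using 7 hosts:
  host 1: 36 = 36
  host 2: 31 + 6 = 37
  host 3: 30 + 7 = 37
  host 4: 27 + 10 = 37
  host 5: 24 + 11 = 35
  host 6: 24 + 6 + 6 = 36
  host 7: 20 = 20
This matches the lower bound, so 7 is optimal.

7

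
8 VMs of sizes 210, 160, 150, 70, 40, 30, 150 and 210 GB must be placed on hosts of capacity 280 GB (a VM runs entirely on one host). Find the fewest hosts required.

5

Total = 210 + 210 + 160 + 150 + 150 + 70 + 40 + 30 = 1020 GB.
Lower bound: ⌈1020/280⌉ = 4 hosts.
Also, 5 VMs each exceed 140 GB, and no two of those can share a host, so at least 5 hosts are needed.
A packing using 5 hosts:
  host 1: 210 + 70 = 280
  host 2: 210 + 40 + 30 = 280
  host 3: 160 = 160
  host 4: 150 = 150
  host 5: 150 = 150
This matches the lower bound, so 5 is optimal.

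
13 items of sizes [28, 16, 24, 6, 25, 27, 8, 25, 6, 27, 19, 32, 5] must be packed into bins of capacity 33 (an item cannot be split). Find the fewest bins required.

9

Total = 32 + 28 + 27 + 27 + 25 + 25 + 24 + 19 + 16 + 8 + 6 + 6 + 5 = 248.
Lower bound: ⌈248/33⌉ = 8 bins.
A packing using 9 bins:
  bin 1: 32 = 32
  bin 2: 28 + 5 = 33
  bin 3: 27 + 6 = 33
  bin 4: 27 + 6 = 33
  bin 5: 25 + 8 = 33
  bin 6: 25 = 25
  bin 7: 24 = 24
  bin 8: 19 = 19
  bin 9: 16 = 16
No arrangement into 8 bins stays within capacity, so 9 is optimal.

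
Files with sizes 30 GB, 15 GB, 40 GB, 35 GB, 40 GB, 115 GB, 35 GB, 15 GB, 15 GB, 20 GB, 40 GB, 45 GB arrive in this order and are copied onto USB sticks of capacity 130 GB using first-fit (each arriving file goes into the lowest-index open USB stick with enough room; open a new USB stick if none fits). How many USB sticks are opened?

4

  30 → USB stick 1 (new)  [load 30/130]
  15 → USB stick 1  [load 45/130]
  40 → USB stick 1  [load 85/130]
  35 → USB stick 1  [load 120/130]
  40 → USB stick 2 (new)  [load 40/130]
  115 → USB stick 3 (new)  [load 115/130]
  35 → USB stick 2  [load 75/130]
  15 → USB stick 2  [load 90/130]
  15 → USB stick 2  [load 105/130]
  20 → USB stick 2  [load 125/130]
  40 → USB stick 4 (new)  [load 40/130]
  45 → USB stick 4  [load 85/130]
4 USB sticks opened.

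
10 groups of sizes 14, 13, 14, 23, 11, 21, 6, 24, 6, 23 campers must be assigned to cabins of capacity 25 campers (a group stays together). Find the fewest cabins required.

Total = 24 + 23 + 23 + 21 + 14 + 14 + 13 + 11 + 6 + 6 = 155 campers.
Lower bound: ⌈155/25⌉ = 7 cabins.
A packing using 7 cabins:
  cabin 1: 24 = 24
  cabin 2: 23 = 23
  cabin 3: 23 = 23
  cabin 4: 21 = 21
  cabin 5: 14 + 11 = 25
  cabin 6: 14 + 6 = 20
  cabin 7: 13 + 6 = 19
This matches the lower bound, so 7 is optimal.

7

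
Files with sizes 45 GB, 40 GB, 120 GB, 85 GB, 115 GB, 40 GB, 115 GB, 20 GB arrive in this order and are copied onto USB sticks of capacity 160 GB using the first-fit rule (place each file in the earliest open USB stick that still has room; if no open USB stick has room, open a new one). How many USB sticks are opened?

5

  45 → USB stick 1 (new)  [load 45/160]
  40 → USB stick 1  [load 85/160]
  120 → USB stick 2 (new)  [load 120/160]
  85 → USB stick 3 (new)  [load 85/160]
  115 → USB stick 4 (new)  [load 115/160]
  40 → USB stick 1  [load 125/160]
  115 → USB stick 5 (new)  [load 115/160]
  20 → USB stick 1  [load 145/160]
5 USB sticks opened.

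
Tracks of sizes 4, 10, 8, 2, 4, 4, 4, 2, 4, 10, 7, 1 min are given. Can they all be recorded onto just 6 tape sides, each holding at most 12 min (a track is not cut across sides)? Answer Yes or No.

Yes

A valid assignment using 5 tape sides:
  side 1: 10 + 2 = 12
  side 2: 10 + 2 = 12
  side 3: 8 + 4 = 12
  side 4: 7 + 4 + 1 = 12
  side 5: 4 + 4 + 4 = 12
That uses only 5 ≤ 6, so 6 tape sides are enough.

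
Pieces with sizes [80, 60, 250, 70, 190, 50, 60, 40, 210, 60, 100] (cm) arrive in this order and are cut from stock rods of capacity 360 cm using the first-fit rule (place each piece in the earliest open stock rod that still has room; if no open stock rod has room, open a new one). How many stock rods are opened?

  80 → stock rod 1 (new)  [load 80/360]
  60 → stock rod 1  [load 140/360]
  250 → stock rod 2 (new)  [load 250/360]
  70 → stock rod 1  [load 210/360]
  190 → stock rod 3 (new)  [load 190/360]
  50 → stock rod 1  [load 260/360]
  60 → stock rod 1  [load 320/360]
  40 → stock rod 1  [load 360/360]
  210 → stock rod 4 (new)  [load 210/360]
  60 → stock rod 2  [load 310/360]
  100 → stock rod 3  [load 290/360]
4 stock rods opened.

4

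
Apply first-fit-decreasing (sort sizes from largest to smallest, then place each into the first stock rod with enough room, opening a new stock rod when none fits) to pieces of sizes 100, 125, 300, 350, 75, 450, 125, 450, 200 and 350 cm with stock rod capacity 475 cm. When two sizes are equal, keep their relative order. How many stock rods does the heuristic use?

6

Sorted descending: 450, 450, 350, 350, 300, 200, 125, 125, 100, 75.
  450 → stock rod 1 (new)  [load 450/475]
  450 → stock rod 2 (new)  [load 450/475]
  350 → stock rod 3 (new)  [load 350/475]
  350 → stock rod 4 (new)  [load 350/475]
  300 → stock rod 5 (new)  [load 300/475]
  200 → stock rod 6 (new)  [load 200/475]
  125 → stock rod 3  [load 475/475]
  125 → stock rod 4  [load 475/475]
  100 → stock rod 5  [load 400/475]
  75 → stock rod 5  [load 475/475]
6 stock rods opened.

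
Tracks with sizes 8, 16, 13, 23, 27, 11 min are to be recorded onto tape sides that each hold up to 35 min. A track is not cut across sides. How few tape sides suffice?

Total = 27 + 23 + 16 + 13 + 11 + 8 = 98 min.
Lower bound: ⌈98/35⌉ = 3 tape sides.
A packing using 3 tape sides:
  side 1: 27 + 8 = 35
  side 2: 23 + 11 = 34
  side 3: 16 + 13 = 29
This matches the lower bound, so 3 is optimal.

3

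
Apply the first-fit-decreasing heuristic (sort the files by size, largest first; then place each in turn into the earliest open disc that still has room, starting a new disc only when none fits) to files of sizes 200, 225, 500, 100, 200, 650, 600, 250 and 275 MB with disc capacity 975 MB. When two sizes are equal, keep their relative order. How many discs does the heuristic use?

Sorted descending: 650, 600, 500, 275, 250, 225, 200, 200, 100.
  650 → disc 1 (new)  [load 650/975]
  600 → disc 2 (new)  [load 600/975]
  500 → disc 3 (new)  [load 500/975]
  275 → disc 1  [load 925/975]
  250 → disc 2  [load 850/975]
  225 → disc 3  [load 725/975]
  200 → disc 3  [load 925/975]
  200 → disc 4 (new)  [load 200/975]
  100 → disc 2  [load 950/975]
4 discs opened.

4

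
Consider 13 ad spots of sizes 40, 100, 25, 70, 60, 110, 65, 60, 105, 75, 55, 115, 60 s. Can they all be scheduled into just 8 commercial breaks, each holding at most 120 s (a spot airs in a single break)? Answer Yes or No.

Total = 940 s; ⌈940/120⌉ = 8.
The bound of 8 does not rule out 8, but exhaustive search shows no assignment into 8 commercial breaks of capacity 120 s exists — the minimum is 9.

No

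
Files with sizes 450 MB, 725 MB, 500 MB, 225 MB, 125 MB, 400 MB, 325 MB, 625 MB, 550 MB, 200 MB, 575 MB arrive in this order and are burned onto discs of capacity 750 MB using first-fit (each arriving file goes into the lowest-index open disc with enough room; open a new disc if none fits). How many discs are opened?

7

  450 → disc 1 (new)  [load 450/750]
  725 → disc 2 (new)  [load 725/750]
  500 → disc 3 (new)  [load 500/750]
  225 → disc 1  [load 675/750]
  125 → disc 3  [load 625/750]
  400 → disc 4 (new)  [load 400/750]
  325 → disc 4  [load 725/750]
  625 → disc 5 (new)  [load 625/750]
  550 → disc 6 (new)  [load 550/750]
  200 → disc 6  [load 750/750]
  575 → disc 7 (new)  [load 575/750]
7 discs opened.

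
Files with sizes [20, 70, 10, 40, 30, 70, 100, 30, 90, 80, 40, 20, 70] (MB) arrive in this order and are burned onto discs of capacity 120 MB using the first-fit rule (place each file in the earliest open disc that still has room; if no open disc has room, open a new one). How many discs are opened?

7

  20 → disc 1 (new)  [load 20/120]
  70 → disc 1  [load 90/120]
  10 → disc 1  [load 100/120]
  40 → disc 2 (new)  [load 40/120]
  30 → disc 2  [load 70/120]
  70 → disc 3 (new)  [load 70/120]
  100 → disc 4 (new)  [load 100/120]
  30 → disc 2  [load 100/120]
  90 → disc 5 (new)  [load 90/120]
  80 → disc 6 (new)  [load 80/120]
  40 → disc 3  [load 110/120]
  20 → disc 1  [load 120/120]
  70 → disc 7 (new)  [load 70/120]
7 discs opened.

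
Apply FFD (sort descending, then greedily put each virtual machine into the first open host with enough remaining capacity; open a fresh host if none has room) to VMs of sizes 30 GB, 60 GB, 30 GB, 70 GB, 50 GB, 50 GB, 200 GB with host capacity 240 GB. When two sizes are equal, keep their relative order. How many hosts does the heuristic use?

Sorted descending: 200, 70, 60, 50, 50, 30, 30.
  200 → host 1 (new)  [load 200/240]
  70 → host 2 (new)  [load 70/240]
  60 → host 2  [load 130/240]
  50 → host 2  [load 180/240]
  50 → host 2  [load 230/240]
  30 → host 1  [load 230/240]
  30 → host 3 (new)  [load 30/240]
3 hosts opened.

3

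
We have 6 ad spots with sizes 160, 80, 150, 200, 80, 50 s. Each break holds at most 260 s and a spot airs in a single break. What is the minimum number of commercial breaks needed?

3

Total = 200 + 160 + 150 + 80 + 80 + 50 = 720 s.
Lower bound: ⌈720/260⌉ = 3 commercial breaks.
A packing using 3 commercial breaks:
  break 1: 200 + 50 = 250
  break 2: 160 + 80 = 240
  break 3: 150 + 80 = 230
This matches the lower bound, so 3 is optimal.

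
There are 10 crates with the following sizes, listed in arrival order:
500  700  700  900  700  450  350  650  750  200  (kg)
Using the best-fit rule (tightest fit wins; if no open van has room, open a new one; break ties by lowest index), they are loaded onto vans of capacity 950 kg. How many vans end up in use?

8

  500 → van 1 (new)  [load 500/950]
  700 → van 2 (new)  [load 700/950]
  700 → van 3 (new)  [load 700/950]
  900 → van 4 (new)  [load 900/950]
  700 → van 5 (new)  [load 700/950]
  450 → van 1  [load 950/950]
  350 → van 6 (new)  [load 350/950]
  650 → van 7 (new)  [load 650/950]
  750 → van 8 (new)  [load 750/950]
  200 → van 8  [load 950/950]
8 vans opened.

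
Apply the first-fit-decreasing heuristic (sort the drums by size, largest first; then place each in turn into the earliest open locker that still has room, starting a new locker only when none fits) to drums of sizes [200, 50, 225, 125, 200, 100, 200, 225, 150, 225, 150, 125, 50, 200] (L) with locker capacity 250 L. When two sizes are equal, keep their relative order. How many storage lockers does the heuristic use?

Sorted descending: 225, 225, 225, 200, 200, 200, 200, 150, 150, 125, 125, 100, 50, 50.
  225 → locker 1 (new)  [load 225/250]
  225 → locker 2 (new)  [load 225/250]
  225 → locker 3 (new)  [load 225/250]
  200 → locker 4 (new)  [load 200/250]
  200 → locker 5 (new)  [load 200/250]
  200 → locker 6 (new)  [load 200/250]
  200 → locker 7 (new)  [load 200/250]
  150 → locker 8 (new)  [load 150/250]
  150 → locker 9 (new)  [load 150/250]
  125 → locker 10 (new)  [load 125/250]
  125 → locker 10  [load 250/250]
  100 → locker 8  [load 250/250]
  50 → locker 4  [load 250/250]
  50 → locker 5  [load 250/250]
10 storage lockers opened.

10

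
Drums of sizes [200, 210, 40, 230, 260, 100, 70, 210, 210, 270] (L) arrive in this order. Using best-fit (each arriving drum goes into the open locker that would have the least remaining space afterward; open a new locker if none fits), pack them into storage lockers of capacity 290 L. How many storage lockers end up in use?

  200 → locker 1 (new)  [load 200/290]
  210 → locker 2 (new)  [load 210/290]
  40 → locker 2  [load 250/290]
  230 → locker 3 (new)  [load 230/290]
  260 → locker 4 (new)  [load 260/290]
  100 → locker 5 (new)  [load 100/290]
  70 → locker 1  [load 270/290]
  210 → locker 6 (new)  [load 210/290]
  210 → locker 7 (new)  [load 210/290]
  270 → locker 8 (new)  [load 270/290]
8 storage lockers opened.

8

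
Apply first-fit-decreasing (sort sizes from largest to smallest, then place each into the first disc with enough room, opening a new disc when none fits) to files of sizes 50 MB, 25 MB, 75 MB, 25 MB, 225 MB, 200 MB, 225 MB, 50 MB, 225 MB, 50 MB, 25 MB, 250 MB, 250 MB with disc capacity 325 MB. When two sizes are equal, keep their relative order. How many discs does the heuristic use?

Sorted descending: 250, 250, 225, 225, 225, 200, 75, 50, 50, 50, 25, 25, 25.
  250 → disc 1 (new)  [load 250/325]
  250 → disc 2 (new)  [load 250/325]
  225 → disc 3 (new)  [load 225/325]
  225 → disc 4 (new)  [load 225/325]
  225 → disc 5 (new)  [load 225/325]
  200 → disc 6 (new)  [load 200/325]
  75 → disc 1  [load 325/325]
  50 → disc 2  [load 300/325]
  50 → disc 3  [load 275/325]
  50 → disc 3  [load 325/325]
  25 → disc 2  [load 325/325]
  25 → disc 4  [load 250/325]
  25 → disc 4  [load 275/325]
6 discs opened.

6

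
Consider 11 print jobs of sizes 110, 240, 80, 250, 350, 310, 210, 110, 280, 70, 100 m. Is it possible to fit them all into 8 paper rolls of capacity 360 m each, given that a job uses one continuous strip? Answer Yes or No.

Yes

A valid assignment using 7 paper rolls:
  roll 1: 350 = 350
  roll 2: 310 = 310
  roll 3: 280 + 80 = 360
  roll 4: 250 + 110 = 360
  roll 5: 240 + 110 = 350
  roll 6: 210 + 100 = 310
  roll 7: 70 = 70
That uses only 7 ≤ 8, so 8 paper rolls are enough.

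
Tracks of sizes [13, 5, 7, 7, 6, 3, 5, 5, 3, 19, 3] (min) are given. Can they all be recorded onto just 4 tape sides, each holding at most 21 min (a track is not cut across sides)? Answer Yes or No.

A valid assignment using 4 tape sides:
  side 1: 19 = 19
  side 2: 13 + 7 = 20
  side 3: 7 + 6 + 5 + 3 = 21
  side 4: 5 + 5 + 3 + 3 = 16
Every load is within 21 min, so 4 tape sides suffice.

Yes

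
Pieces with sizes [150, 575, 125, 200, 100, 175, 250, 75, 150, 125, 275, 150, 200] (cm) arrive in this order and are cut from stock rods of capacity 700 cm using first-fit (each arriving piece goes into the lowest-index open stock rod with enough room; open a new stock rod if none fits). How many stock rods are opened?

4

  150 → stock rod 1 (new)  [load 150/700]
  575 → stock rod 2 (new)  [load 575/700]
  125 → stock rod 1  [load 275/700]
  200 → stock rod 1  [load 475/700]
  100 → stock rod 1  [load 575/700]
  175 → stock rod 3 (new)  [load 175/700]
  250 → stock rod 3  [load 425/700]
  75 → stock rod 1  [load 650/700]
  150 → stock rod 3  [load 575/700]
  125 → stock rod 2  [load 700/700]
  275 → stock rod 4 (new)  [load 275/700]
  150 → stock rod 4  [load 425/700]
  200 → stock rod 4  [load 625/700]
4 stock rods opened.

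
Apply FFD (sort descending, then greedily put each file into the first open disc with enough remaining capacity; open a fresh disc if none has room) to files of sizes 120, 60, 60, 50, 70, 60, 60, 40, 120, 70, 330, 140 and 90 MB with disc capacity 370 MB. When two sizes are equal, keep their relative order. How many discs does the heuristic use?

Sorted descending: 330, 140, 120, 120, 90, 70, 70, 60, 60, 60, 60, 50, 40.
  330 → disc 1 (new)  [load 330/370]
  140 → disc 2 (new)  [load 140/370]
  120 → disc 2  [load 260/370]
  120 → disc 3 (new)  [load 120/370]
  90 → disc 2  [load 350/370]
  70 → disc 3  [load 190/370]
  70 → disc 3  [load 260/370]
  60 → disc 3  [load 320/370]
  60 → disc 4 (new)  [load 60/370]
  60 → disc 4  [load 120/370]
  60 → disc 4  [load 180/370]
  50 → disc 3  [load 370/370]
  40 → disc 1  [load 370/370]
4 discs opened.

4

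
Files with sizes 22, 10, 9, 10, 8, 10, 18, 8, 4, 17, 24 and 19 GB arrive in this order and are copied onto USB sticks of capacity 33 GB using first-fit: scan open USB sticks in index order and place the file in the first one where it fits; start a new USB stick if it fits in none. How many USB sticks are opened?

  22 → USB stick 1 (new)  [load 22/33]
  10 → USB stick 1  [load 32/33]
  9 → USB stick 2 (new)  [load 9/33]
  10 → USB stick 2  [load 19/33]
  8 → USB stick 2  [load 27/33]
  10 → USB stick 3 (new)  [load 10/33]
  18 → USB stick 3  [load 28/33]
  8 → USB stick 4 (new)  [load 8/33]
  4 → USB stick 2  [load 31/33]
  17 → USB stick 4  [load 25/33]
  24 → USB stick 5 (new)  [load 24/33]
  19 → USB stick 6 (new)  [load 19/33]
6 USB sticks opened.

6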